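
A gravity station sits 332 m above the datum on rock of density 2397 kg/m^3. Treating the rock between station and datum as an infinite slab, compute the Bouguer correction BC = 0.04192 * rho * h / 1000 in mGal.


BC = 0.04192 * rho * h / 1000
= 0.04192 * 2397 * 332 / 1000
= 33.3601 mGal

33.3601


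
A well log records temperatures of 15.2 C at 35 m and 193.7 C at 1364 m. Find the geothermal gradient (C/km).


dT = 193.7 - 15.2 = 178.5 C
dz = 1364 - 35 = 1329 m
gradient = dT/dz * 1000 = 178.5/1329 * 1000 = 134.3115 C/km

134.3115


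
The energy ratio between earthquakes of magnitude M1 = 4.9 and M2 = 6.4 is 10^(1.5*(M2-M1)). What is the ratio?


M2 - M1 = 6.4 - 4.9 = 1.5
1.5 * 1.5 = 2.25
ratio = 10^2.25 = 177.83

177.83


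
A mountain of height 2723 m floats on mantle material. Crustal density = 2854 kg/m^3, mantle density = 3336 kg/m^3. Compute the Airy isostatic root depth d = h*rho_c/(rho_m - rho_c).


rho_m - rho_c = 3336 - 2854 = 482
d = 2723 * 2854 / 482
= 7771442 / 482
= 16123.32 m

16123.32


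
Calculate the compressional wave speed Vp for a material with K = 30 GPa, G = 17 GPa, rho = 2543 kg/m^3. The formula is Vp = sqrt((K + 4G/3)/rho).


First compute the effective modulus:
K + 4G/3 = 30e9 + 4*17e9/3 = 52666666666.67 Pa
Then divide by density:
52666666666.67 / 2543 = 20710446.9786 Pa/(kg/m^3)
Take the square root:
Vp = sqrt(20710446.9786) = 4550.87 m/s

4550.87


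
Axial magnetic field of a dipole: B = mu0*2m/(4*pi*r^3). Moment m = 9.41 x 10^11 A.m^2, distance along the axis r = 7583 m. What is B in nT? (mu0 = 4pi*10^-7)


m = 9.41 x 10^11 = 941000000000 A.m^2
2m = 1882000000000 A.m^2
r^3 = 7583^3 = 436036824287
B = (4pi*10^-7) * 1882000000000 / (4*pi * 436036824287) * 1e9
= 2364990.949622 / 5479400335498.65 * 1e9
= 431.6149 nT

431.6149


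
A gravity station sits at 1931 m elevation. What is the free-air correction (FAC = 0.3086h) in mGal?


FAC = 0.3086 * h
= 0.3086 * 1931
= 595.9066 mGal

595.9066


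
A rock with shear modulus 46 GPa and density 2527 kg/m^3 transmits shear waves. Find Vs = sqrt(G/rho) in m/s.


Convert G to Pa: G = 46e9 Pa
Compute G/rho = 46e9 / 2527 = 18203403.245
Vs = sqrt(18203403.245) = 4266.54 m/s

4266.54


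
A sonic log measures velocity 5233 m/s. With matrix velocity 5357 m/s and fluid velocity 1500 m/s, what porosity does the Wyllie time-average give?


1/V - 1/Vm = 1/5233 - 1/5357 = 4.42e-06
1/Vf - 1/Vm = 1/1500 - 1/5357 = 0.00048
phi = 4.42e-06 / 0.00048 = 0.0092

0.0092


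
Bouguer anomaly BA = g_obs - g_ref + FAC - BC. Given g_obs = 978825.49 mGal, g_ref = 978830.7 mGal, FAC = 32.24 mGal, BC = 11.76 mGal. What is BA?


BA = g_obs - g_ref + FAC - BC
= 978825.49 - 978830.7 + 32.24 - 11.76
= 15.27 mGal

15.27


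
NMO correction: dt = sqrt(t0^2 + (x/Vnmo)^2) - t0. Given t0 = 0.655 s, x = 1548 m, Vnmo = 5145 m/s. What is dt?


x/Vnmo = 1548/5145 = 0.300875
(x/Vnmo)^2 = 0.090526
t0^2 = 0.429025
sqrt(0.429025 + 0.090526) = 0.720799
dt = 0.720799 - 0.655 = 0.065799

0.065799


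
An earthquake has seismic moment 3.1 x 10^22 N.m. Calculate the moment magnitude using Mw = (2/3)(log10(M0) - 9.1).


log10(M0) = log10(3.1 x 10^22) = 22.4914
Mw = 2/3 * (22.4914 - 9.1)
= 2/3 * 13.3914
= 8.93

8.93


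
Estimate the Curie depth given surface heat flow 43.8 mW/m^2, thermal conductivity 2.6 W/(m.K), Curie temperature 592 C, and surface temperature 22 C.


T_Curie - T_surf = 592 - 22 = 570 C
Convert q to W/m^2: 43.8 mW/m^2 = 0.0438 W/m^2
d = 570 * 2.6 / 0.0438 = 33835.62 m

33835.62


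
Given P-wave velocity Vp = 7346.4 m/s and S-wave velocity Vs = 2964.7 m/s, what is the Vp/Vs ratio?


Vp/Vs = 7346.4 / 2964.7
= 2.478

2.478


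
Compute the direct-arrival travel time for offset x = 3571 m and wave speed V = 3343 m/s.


t = x / V
= 3571 / 3343
= 1.0682 s

1.0682


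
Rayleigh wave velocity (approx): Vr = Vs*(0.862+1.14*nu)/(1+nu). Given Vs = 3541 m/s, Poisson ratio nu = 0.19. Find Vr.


Numerator factor = 0.862 + 1.14*0.19 = 1.0786
Denominator = 1 + 0.19 = 1.19
Vr = 3541 * 1.0786 / 1.19 = 3209.51 m/s

3209.51


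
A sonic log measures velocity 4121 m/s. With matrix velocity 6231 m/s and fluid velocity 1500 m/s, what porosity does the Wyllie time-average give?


1/V - 1/Vm = 1/4121 - 1/6231 = 8.217e-05
1/Vf - 1/Vm = 1/1500 - 1/6231 = 0.00050618
phi = 8.217e-05 / 0.00050618 = 0.1623

0.1623


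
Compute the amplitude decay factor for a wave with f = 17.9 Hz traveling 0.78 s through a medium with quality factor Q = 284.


pi*f*t/Q = pi*17.9*0.78/284 = 0.154447
A/A0 = exp(-0.154447) = 0.856889

0.856889


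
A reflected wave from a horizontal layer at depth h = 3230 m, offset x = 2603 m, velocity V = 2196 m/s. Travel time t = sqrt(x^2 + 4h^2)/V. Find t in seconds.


x^2 + 4h^2 = 2603^2 + 4*3230^2 = 6775609 + 41731600 = 48507209
sqrt(48507209) = 6964.7117
t = 6964.7117 / 2196 = 3.1715 s

3.1715


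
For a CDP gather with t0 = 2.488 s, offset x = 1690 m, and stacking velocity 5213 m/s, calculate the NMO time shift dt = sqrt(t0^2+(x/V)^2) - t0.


x/Vnmo = 1690/5213 = 0.32419
(x/Vnmo)^2 = 0.105099
t0^2 = 6.190144
sqrt(6.190144 + 0.105099) = 2.509032
dt = 2.509032 - 2.488 = 0.021032

0.021032


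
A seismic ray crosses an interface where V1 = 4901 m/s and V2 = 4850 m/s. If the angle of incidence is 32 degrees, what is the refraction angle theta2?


sin(theta1) = sin(32 deg) = 0.529919
sin(theta2) = V2/V1 * sin(theta1) = 4850/4901 * 0.529919 = 0.524405
theta2 = arcsin(0.524405) = 31.6282 degrees

31.6282


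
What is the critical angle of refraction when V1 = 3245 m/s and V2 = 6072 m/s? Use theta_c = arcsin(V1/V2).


V1/V2 = 3245/6072 = 0.53442
theta_c = arcsin(0.53442) = 32.3046 degrees

32.3046


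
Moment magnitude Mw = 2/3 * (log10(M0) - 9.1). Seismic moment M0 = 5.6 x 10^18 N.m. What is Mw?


log10(M0) = log10(5.6 x 10^18) = 18.7482
Mw = 2/3 * (18.7482 - 9.1)
= 2/3 * 9.6482
= 6.43

6.43


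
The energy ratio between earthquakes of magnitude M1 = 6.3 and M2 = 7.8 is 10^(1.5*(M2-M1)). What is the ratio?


M2 - M1 = 7.8 - 6.3 = 1.5
1.5 * 1.5 = 2.25
ratio = 10^2.25 = 177.83

177.83


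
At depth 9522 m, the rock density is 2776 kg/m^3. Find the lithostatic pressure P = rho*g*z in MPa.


P = rho * g * z / 1e6
= 2776 * 9.81 * 9522 / 1e6
= 259308436.32 / 1e6
= 259.3084 MPa

259.3084


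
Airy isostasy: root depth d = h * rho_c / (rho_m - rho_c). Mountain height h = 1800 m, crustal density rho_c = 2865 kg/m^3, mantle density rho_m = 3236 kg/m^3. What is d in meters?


rho_m - rho_c = 3236 - 2865 = 371
d = 1800 * 2865 / 371
= 5157000 / 371
= 13900.27 m

13900.27


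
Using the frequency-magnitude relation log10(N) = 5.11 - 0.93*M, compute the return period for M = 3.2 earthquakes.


log10(N) = 5.11 - 0.93*3.2 = 2.134
N = 10^2.134 = 136.144468
T = 1/N = 1/136.144468 = 0.0073 years

0.0073


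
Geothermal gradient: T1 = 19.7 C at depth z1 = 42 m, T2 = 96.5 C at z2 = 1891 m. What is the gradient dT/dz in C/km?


dT = 96.5 - 19.7 = 76.8 C
dz = 1891 - 42 = 1849 m
gradient = dT/dz * 1000 = 76.8/1849 * 1000 = 41.536 C/km

41.536


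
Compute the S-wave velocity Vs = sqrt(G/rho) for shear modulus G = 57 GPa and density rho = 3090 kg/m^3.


Convert G to Pa: G = 57e9 Pa
Compute G/rho = 57e9 / 3090 = 18446601.9417
Vs = sqrt(18446601.9417) = 4294.95 m/s

4294.95


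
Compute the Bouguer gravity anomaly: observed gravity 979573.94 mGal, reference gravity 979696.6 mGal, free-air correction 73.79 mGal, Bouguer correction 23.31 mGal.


BA = g_obs - g_ref + FAC - BC
= 979573.94 - 979696.6 + 73.79 - 23.31
= -72.18 mGal

-72.18


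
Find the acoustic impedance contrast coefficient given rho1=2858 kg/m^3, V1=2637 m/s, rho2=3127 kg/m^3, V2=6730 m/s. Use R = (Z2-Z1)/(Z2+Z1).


Z1 = 2858 * 2637 = 7536546
Z2 = 3127 * 6730 = 21044710
R = (21044710 - 7536546) / (21044710 + 7536546) = 13508164 / 28581256 = 0.4726

0.4726


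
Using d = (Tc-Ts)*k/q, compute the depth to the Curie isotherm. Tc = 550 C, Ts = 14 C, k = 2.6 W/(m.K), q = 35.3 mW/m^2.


T_Curie - T_surf = 550 - 14 = 536 C
Convert q to W/m^2: 35.3 mW/m^2 = 0.0353 W/m^2
d = 536 * 2.6 / 0.0353 = 39478.75 m

39478.75


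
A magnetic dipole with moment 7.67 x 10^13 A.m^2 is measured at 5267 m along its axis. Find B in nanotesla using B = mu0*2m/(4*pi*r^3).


m = 7.67 x 10^13 = 76700000000000 A.m^2
2m = 153400000000000 A.m^2
r^3 = 5267^3 = 146113369163
B = (4pi*10^-7) * 153400000000000 / (4*pi * 146113369163) * 1e9
= 192768125.22427 / 1836114748614.94 * 1e9
= 104986.9707 nT

104986.9707


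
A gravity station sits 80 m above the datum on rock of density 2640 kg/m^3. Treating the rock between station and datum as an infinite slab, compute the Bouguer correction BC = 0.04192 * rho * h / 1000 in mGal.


BC = 0.04192 * rho * h / 1000
= 0.04192 * 2640 * 80 / 1000
= 8.8535 mGal

8.8535


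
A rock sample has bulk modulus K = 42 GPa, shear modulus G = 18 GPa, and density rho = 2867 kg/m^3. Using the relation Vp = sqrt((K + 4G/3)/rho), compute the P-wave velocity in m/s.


First compute the effective modulus:
K + 4G/3 = 42e9 + 4*18e9/3 = 66000000000.0 Pa
Then divide by density:
66000000000.0 / 2867 = 23020579.0024 Pa/(kg/m^3)
Take the square root:
Vp = sqrt(23020579.0024) = 4797.98 m/s

4797.98


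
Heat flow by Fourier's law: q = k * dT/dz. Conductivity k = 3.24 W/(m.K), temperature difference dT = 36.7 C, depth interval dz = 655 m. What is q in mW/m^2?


q = k * dT / dz * 1000
= 3.24 * 36.7 / 655 * 1000
= 0.181539 * 1000
= 181.5389 mW/m^2

181.5389


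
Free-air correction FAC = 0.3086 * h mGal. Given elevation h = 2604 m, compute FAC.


FAC = 0.3086 * h
= 0.3086 * 2604
= 803.5944 mGal

803.5944


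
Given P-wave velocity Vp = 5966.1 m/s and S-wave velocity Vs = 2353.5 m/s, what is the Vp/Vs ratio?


Vp/Vs = 5966.1 / 2353.5
= 2.535

2.535


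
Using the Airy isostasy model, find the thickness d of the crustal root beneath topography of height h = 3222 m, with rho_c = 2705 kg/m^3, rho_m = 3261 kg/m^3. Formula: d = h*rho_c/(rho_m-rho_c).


rho_m - rho_c = 3261 - 2705 = 556
d = 3222 * 2705 / 556
= 8715510 / 556
= 15675.38 m

15675.38


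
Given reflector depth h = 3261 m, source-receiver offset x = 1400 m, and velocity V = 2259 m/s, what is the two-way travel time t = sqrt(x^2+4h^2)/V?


x^2 + 4h^2 = 1400^2 + 4*3261^2 = 1960000 + 42536484 = 44496484
sqrt(44496484) = 6670.5685
t = 6670.5685 / 2259 = 2.9529 s

2.9529


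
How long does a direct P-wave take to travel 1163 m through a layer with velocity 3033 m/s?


t = x / V
= 1163 / 3033
= 0.3834 s

0.3834


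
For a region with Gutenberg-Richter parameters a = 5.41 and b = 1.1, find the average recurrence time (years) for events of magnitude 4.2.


log10(N) = 5.41 - 1.1*4.2 = 0.79
N = 10^0.79 = 6.16595
T = 1/N = 1/6.16595 = 0.1622 years

0.1622


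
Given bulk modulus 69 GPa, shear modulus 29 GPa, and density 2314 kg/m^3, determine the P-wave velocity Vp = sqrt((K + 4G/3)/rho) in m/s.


First compute the effective modulus:
K + 4G/3 = 69e9 + 4*29e9/3 = 107666666666.67 Pa
Then divide by density:
107666666666.67 / 2314 = 46528377.9891 Pa/(kg/m^3)
Take the square root:
Vp = sqrt(46528377.9891) = 6821.17 m/s

6821.17


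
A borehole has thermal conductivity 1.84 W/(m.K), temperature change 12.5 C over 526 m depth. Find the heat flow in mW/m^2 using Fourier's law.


q = k * dT / dz * 1000
= 1.84 * 12.5 / 526 * 1000
= 0.043726 * 1000
= 43.7262 mW/m^2

43.7262


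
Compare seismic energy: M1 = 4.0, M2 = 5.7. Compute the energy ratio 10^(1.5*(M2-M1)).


M2 - M1 = 5.7 - 4.0 = 1.7
1.5 * 1.7 = 2.55
ratio = 10^2.55 = 354.81

354.81


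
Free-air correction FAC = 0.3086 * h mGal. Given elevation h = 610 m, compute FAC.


FAC = 0.3086 * h
= 0.3086 * 610
= 188.246 mGal

188.246


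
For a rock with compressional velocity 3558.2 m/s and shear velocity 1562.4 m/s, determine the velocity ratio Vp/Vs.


Vp/Vs = 3558.2 / 1562.4
= 2.2774

2.2774


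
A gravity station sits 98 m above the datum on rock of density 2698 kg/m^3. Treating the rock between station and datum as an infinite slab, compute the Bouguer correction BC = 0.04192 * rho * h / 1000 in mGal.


BC = 0.04192 * rho * h / 1000
= 0.04192 * 2698 * 98 / 1000
= 11.0838 mGal

11.0838


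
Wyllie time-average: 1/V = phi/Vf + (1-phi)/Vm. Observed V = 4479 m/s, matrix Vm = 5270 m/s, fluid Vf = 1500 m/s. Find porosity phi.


1/V - 1/Vm = 1/4479 - 1/5270 = 3.351e-05
1/Vf - 1/Vm = 1/1500 - 1/5270 = 0.00047691
phi = 3.351e-05 / 0.00047691 = 0.0703

0.0703


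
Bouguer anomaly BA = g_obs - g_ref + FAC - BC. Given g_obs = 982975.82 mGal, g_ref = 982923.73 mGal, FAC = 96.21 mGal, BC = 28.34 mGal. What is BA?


BA = g_obs - g_ref + FAC - BC
= 982975.82 - 982923.73 + 96.21 - 28.34
= 119.96 mGal

119.96


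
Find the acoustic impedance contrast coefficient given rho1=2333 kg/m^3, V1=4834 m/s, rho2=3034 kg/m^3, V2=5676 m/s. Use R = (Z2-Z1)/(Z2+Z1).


Z1 = 2333 * 4834 = 11277722
Z2 = 3034 * 5676 = 17220984
R = (17220984 - 11277722) / (17220984 + 11277722) = 5943262 / 28498706 = 0.2085

0.2085


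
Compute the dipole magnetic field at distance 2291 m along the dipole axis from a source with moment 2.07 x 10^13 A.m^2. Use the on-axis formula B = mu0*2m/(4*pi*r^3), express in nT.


m = 2.07 x 10^13 = 20700000000000 A.m^2
2m = 41400000000000 A.m^2
r^3 = 2291^3 = 12024728171
B = (4pi*10^-7) * 41400000000000 / (4*pi * 12024728171) * 1e9
= 52024774.343447 / 151107190733.71 * 1e9
= 344290.5271 nT

344290.5271


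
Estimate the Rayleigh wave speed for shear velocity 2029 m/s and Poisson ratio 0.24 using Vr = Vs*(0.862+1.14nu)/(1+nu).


Numerator factor = 0.862 + 1.14*0.24 = 1.1356
Denominator = 1 + 0.24 = 1.24
Vr = 2029 * 1.1356 / 1.24 = 1858.17 m/s

1858.17


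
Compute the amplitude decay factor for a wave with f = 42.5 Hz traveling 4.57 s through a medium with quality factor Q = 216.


pi*f*t/Q = pi*42.5*4.57/216 = 2.824888
A/A0 = exp(-2.824888) = 0.059315

0.059315


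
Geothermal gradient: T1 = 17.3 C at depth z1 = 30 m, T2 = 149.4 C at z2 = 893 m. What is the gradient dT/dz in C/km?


dT = 149.4 - 17.3 = 132.1 C
dz = 893 - 30 = 863 m
gradient = dT/dz * 1000 = 132.1/863 * 1000 = 153.0707 C/km

153.0707


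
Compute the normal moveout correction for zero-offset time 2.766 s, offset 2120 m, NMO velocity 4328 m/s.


x/Vnmo = 2120/4328 = 0.489834
(x/Vnmo)^2 = 0.239937
t0^2 = 7.650756
sqrt(7.650756 + 0.239937) = 2.809038
dt = 2.809038 - 2.766 = 0.043038

0.043038


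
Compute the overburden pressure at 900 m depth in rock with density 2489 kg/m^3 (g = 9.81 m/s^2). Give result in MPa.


P = rho * g * z / 1e6
= 2489 * 9.81 * 900 / 1e6
= 21975381.0 / 1e6
= 21.9754 MPa

21.9754


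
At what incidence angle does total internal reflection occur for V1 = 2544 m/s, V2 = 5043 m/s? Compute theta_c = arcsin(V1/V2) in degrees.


V1/V2 = 2544/5043 = 0.504462
theta_c = arcsin(0.504462) = 30.2956 degrees

30.2956


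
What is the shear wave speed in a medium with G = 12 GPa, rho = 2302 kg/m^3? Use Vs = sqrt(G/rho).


Convert G to Pa: G = 12e9 Pa
Compute G/rho = 12e9 / 2302 = 5212858.384
Vs = sqrt(5212858.384) = 2283.17 m/s

2283.17


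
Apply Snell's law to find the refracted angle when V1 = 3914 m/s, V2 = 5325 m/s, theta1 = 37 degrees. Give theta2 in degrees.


sin(theta1) = sin(37 deg) = 0.601815
sin(theta2) = V2/V1 * sin(theta1) = 5325/3914 * 0.601815 = 0.81877
theta2 = arcsin(0.81877) = 54.9618 degrees

54.9618


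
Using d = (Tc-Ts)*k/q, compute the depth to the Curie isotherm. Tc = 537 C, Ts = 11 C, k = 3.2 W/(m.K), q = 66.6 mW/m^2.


T_Curie - T_surf = 537 - 11 = 526 C
Convert q to W/m^2: 66.6 mW/m^2 = 0.0666 W/m^2
d = 526 * 3.2 / 0.0666 = 25273.27 m

25273.27


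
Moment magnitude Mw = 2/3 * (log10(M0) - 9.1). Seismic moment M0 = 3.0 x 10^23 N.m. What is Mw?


log10(M0) = log10(3.0 x 10^23) = 23.4771
Mw = 2/3 * (23.4771 - 9.1)
= 2/3 * 14.3771
= 9.58

9.58


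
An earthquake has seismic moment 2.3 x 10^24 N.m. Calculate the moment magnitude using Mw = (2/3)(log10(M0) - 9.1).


log10(M0) = log10(2.3 x 10^24) = 24.3617
Mw = 2/3 * (24.3617 - 9.1)
= 2/3 * 15.2617
= 10.17

10.17


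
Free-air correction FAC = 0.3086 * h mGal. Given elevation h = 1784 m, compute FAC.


FAC = 0.3086 * h
= 0.3086 * 1784
= 550.5424 mGal

550.5424


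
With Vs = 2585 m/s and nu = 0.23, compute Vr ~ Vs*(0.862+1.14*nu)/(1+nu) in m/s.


Numerator factor = 0.862 + 1.14*0.23 = 1.1242
Denominator = 1 + 0.23 = 1.23
Vr = 2585 * 1.1242 / 1.23 = 2362.65 m/s

2362.65


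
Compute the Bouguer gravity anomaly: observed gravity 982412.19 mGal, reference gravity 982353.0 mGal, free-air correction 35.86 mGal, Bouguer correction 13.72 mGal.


BA = g_obs - g_ref + FAC - BC
= 982412.19 - 982353.0 + 35.86 - 13.72
= 81.33 mGal

81.33


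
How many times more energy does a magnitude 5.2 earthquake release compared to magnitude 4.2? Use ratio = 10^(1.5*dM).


M2 - M1 = 5.2 - 4.2 = 1.0
1.5 * 1.0 = 1.5
ratio = 10^1.5 = 31.62

31.62


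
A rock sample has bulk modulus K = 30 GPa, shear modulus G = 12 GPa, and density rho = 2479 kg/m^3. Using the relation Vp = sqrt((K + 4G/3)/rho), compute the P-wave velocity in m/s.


First compute the effective modulus:
K + 4G/3 = 30e9 + 4*12e9/3 = 46000000000.0 Pa
Then divide by density:
46000000000.0 / 2479 = 18555869.3021 Pa/(kg/m^3)
Take the square root:
Vp = sqrt(18555869.3021) = 4307.65 m/s

4307.65


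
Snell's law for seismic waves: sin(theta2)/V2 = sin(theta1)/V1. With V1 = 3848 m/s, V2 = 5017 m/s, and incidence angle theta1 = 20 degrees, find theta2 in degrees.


sin(theta1) = sin(20 deg) = 0.34202
sin(theta2) = V2/V1 * sin(theta1) = 5017/3848 * 0.34202 = 0.445924
theta2 = arcsin(0.445924) = 26.4825 degrees

26.4825


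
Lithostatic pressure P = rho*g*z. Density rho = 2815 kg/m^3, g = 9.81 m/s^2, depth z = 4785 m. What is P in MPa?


P = rho * g * z / 1e6
= 2815 * 9.81 * 4785 / 1e6
= 132138492.75 / 1e6
= 132.1385 MPa

132.1385


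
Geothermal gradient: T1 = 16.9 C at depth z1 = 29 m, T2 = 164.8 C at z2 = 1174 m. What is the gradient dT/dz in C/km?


dT = 164.8 - 16.9 = 147.9 C
dz = 1174 - 29 = 1145 m
gradient = dT/dz * 1000 = 147.9/1145 * 1000 = 129.1703 C/km

129.1703


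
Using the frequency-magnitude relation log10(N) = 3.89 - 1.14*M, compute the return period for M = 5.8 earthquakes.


log10(N) = 3.89 - 1.14*5.8 = -2.722
N = 10^-2.722 = 0.001897
T = 1/N = 1/0.001897 = 527.2299 years

527.2299


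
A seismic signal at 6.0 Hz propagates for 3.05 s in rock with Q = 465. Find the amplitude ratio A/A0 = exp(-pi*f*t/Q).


pi*f*t/Q = pi*6.0*3.05/465 = 0.123637
A/A0 = exp(-0.123637) = 0.883701

0.883701


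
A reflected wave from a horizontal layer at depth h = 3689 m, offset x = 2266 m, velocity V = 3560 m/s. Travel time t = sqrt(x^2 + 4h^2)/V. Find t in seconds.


x^2 + 4h^2 = 2266^2 + 4*3689^2 = 5134756 + 54434884 = 59569640
sqrt(59569640) = 7718.1371
t = 7718.1371 / 3560 = 2.168 s

2.168


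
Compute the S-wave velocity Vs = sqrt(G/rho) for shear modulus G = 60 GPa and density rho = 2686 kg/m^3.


Convert G to Pa: G = 60e9 Pa
Compute G/rho = 60e9 / 2686 = 22338049.1437
Vs = sqrt(22338049.1437) = 4726.31 m/s

4726.31


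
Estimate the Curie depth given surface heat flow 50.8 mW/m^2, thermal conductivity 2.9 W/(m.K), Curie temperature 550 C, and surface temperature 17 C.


T_Curie - T_surf = 550 - 17 = 533 C
Convert q to W/m^2: 50.8 mW/m^2 = 0.0508 W/m^2
d = 533 * 2.9 / 0.0508 = 30427.17 m

30427.17


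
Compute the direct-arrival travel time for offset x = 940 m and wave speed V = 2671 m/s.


t = x / V
= 940 / 2671
= 0.3519 s

0.3519


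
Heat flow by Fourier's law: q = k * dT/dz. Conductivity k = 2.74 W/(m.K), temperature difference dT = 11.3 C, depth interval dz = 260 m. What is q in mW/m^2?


q = k * dT / dz * 1000
= 2.74 * 11.3 / 260 * 1000
= 0.119085 * 1000
= 119.0846 mW/m^2

119.0846


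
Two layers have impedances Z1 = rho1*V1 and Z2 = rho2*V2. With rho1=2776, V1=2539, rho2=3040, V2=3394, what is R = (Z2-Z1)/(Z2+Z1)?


Z1 = 2776 * 2539 = 7048264
Z2 = 3040 * 3394 = 10317760
R = (10317760 - 7048264) / (10317760 + 7048264) = 3269496 / 17366024 = 0.1883

0.1883


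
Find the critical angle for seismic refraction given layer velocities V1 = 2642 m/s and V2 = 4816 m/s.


V1/V2 = 2642/4816 = 0.548588
theta_c = arcsin(0.548588) = 33.2702 degrees

33.2702


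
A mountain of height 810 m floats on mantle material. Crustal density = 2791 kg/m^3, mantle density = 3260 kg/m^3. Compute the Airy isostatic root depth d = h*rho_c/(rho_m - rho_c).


rho_m - rho_c = 3260 - 2791 = 469
d = 810 * 2791 / 469
= 2260710 / 469
= 4820.28 m

4820.28


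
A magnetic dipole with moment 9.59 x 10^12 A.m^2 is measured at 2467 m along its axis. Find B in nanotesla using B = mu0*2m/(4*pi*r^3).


m = 9.59 x 10^12 = 9590000000000 A.m^2
2m = 19180000000000 A.m^2
r^3 = 2467^3 = 15014381563
B = (4pi*10^-7) * 19180000000000 / (4*pi * 15014381563) * 1e9
= 24102298.838341 / 188676283266.06 * 1e9
= 127744.1893 nT

127744.1893


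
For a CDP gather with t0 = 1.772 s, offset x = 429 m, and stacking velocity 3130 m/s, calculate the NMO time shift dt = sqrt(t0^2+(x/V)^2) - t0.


x/Vnmo = 429/3130 = 0.137061
(x/Vnmo)^2 = 0.018786
t0^2 = 3.139984
sqrt(3.139984 + 0.018786) = 1.777293
dt = 1.777293 - 1.772 = 0.005293

0.005293


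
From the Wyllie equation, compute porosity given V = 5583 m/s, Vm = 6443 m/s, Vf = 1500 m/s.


1/V - 1/Vm = 1/5583 - 1/6443 = 2.391e-05
1/Vf - 1/Vm = 1/1500 - 1/6443 = 0.00051146
phi = 2.391e-05 / 0.00051146 = 0.0467

0.0467


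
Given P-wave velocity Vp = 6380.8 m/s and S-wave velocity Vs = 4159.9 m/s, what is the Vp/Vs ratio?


Vp/Vs = 6380.8 / 4159.9
= 1.5339

1.5339


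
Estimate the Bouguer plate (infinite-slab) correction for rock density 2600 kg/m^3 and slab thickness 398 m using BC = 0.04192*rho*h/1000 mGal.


BC = 0.04192 * rho * h / 1000
= 0.04192 * 2600 * 398 / 1000
= 43.3788 mGal

43.3788


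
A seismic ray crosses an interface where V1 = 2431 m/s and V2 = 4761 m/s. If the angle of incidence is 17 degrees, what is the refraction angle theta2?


sin(theta1) = sin(17 deg) = 0.292372
sin(theta2) = V2/V1 * sin(theta1) = 4761/2431 * 0.292372 = 0.572596
theta2 = arcsin(0.572596) = 34.9315 degrees

34.9315


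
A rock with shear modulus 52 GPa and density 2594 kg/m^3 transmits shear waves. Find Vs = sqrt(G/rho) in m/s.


Convert G to Pa: G = 52e9 Pa
Compute G/rho = 52e9 / 2594 = 20046260.6014
Vs = sqrt(20046260.6014) = 4477.31 m/s

4477.31


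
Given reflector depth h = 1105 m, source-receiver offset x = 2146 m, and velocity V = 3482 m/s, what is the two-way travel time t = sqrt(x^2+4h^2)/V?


x^2 + 4h^2 = 2146^2 + 4*1105^2 = 4605316 + 4884100 = 9489416
sqrt(9489416) = 3080.4896
t = 3080.4896 / 3482 = 0.8847 s

0.8847


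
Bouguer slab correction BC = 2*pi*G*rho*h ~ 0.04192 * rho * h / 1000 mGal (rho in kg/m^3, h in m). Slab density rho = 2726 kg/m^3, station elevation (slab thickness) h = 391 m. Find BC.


BC = 0.04192 * rho * h / 1000
= 0.04192 * 2726 * 391 / 1000
= 44.6811 mGal

44.6811


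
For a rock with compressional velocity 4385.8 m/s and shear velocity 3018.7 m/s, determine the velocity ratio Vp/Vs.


Vp/Vs = 4385.8 / 3018.7
= 1.4529

1.4529


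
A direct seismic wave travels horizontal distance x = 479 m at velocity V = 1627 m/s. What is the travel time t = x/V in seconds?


t = x / V
= 479 / 1627
= 0.2944 s

0.2944


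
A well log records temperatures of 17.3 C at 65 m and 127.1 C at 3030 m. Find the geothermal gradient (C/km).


dT = 127.1 - 17.3 = 109.8 C
dz = 3030 - 65 = 2965 m
gradient = dT/dz * 1000 = 109.8/2965 * 1000 = 37.032 C/km

37.032


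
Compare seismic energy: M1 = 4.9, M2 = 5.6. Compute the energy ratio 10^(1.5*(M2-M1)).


M2 - M1 = 5.6 - 4.9 = 0.7
1.5 * 0.7 = 1.05
ratio = 10^1.05 = 11.22

11.22


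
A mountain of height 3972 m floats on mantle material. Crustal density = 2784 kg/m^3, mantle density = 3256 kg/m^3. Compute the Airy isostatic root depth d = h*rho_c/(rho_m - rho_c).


rho_m - rho_c = 3256 - 2784 = 472
d = 3972 * 2784 / 472
= 11058048 / 472
= 23428.07 m

23428.07


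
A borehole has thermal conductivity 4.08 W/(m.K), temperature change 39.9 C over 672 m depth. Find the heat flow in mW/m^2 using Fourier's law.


q = k * dT / dz * 1000
= 4.08 * 39.9 / 672 * 1000
= 0.24225 * 1000
= 242.25 mW/m^2

242.25


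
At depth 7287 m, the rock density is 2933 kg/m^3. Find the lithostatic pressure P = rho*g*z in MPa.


P = rho * g * z / 1e6
= 2933 * 9.81 * 7287 / 1e6
= 209666883.51 / 1e6
= 209.6669 MPa

209.6669


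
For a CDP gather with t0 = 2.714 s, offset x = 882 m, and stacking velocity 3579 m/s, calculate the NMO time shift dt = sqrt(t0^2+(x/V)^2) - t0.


x/Vnmo = 882/3579 = 0.246438
(x/Vnmo)^2 = 0.060731
t0^2 = 7.365796
sqrt(7.365796 + 0.060731) = 2.725166
dt = 2.725166 - 2.714 = 0.011166

0.011166


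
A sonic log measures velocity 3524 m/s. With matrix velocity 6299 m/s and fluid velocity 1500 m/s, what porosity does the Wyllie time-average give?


1/V - 1/Vm = 1/3524 - 1/6299 = 0.00012501
1/Vf - 1/Vm = 1/1500 - 1/6299 = 0.00050791
phi = 0.00012501 / 0.00050791 = 0.2461

0.2461


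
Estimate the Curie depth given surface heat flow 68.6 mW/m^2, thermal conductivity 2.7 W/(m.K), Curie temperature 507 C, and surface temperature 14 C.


T_Curie - T_surf = 507 - 14 = 493 C
Convert q to W/m^2: 68.6 mW/m^2 = 0.0686 W/m^2
d = 493 * 2.7 / 0.0686 = 19403.79 m

19403.79


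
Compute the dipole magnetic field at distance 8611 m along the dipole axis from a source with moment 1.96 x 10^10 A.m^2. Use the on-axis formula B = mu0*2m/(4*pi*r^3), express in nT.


m = 1.96 x 10^10 = 19600000000 A.m^2
2m = 39200000000 A.m^2
r^3 = 8611^3 = 638499803131
B = (4pi*10^-7) * 39200000000 / (4*pi * 638499803131) * 1e9
= 49260.172808 / 8023625163339.52 * 1e9
= 6.1394 nT

6.1394


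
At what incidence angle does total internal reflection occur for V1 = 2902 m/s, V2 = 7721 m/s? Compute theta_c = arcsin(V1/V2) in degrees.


V1/V2 = 2902/7721 = 0.375858
theta_c = arcsin(0.375858) = 22.0774 degrees

22.0774


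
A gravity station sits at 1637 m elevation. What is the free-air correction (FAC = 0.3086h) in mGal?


FAC = 0.3086 * h
= 0.3086 * 1637
= 505.1782 mGal

505.1782


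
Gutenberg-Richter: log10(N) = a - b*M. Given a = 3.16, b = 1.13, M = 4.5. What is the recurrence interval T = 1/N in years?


log10(N) = 3.16 - 1.13*4.5 = -1.925
N = 10^-1.925 = 0.011885
T = 1/N = 1/0.011885 = 84.1395 years

84.1395


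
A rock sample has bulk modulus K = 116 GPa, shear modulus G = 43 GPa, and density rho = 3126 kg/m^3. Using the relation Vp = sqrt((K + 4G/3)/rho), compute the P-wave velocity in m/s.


First compute the effective modulus:
K + 4G/3 = 116e9 + 4*43e9/3 = 173333333333.33 Pa
Then divide by density:
173333333333.33 / 3126 = 55448923.0113 Pa/(kg/m^3)
Take the square root:
Vp = sqrt(55448923.0113) = 7446.4 m/s

7446.4


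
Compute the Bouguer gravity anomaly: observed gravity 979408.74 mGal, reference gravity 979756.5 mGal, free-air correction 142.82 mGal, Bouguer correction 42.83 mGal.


BA = g_obs - g_ref + FAC - BC
= 979408.74 - 979756.5 + 142.82 - 42.83
= -247.77 mGal

-247.77


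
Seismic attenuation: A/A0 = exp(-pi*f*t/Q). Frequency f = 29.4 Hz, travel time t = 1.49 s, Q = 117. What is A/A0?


pi*f*t/Q = pi*29.4*1.49/117 = 1.176245
A/A0 = exp(-1.176245) = 0.308435

0.308435


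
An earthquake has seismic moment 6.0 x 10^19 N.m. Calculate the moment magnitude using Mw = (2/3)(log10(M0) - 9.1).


log10(M0) = log10(6.0 x 10^19) = 19.7782
Mw = 2/3 * (19.7782 - 9.1)
= 2/3 * 10.6782
= 7.12

7.12


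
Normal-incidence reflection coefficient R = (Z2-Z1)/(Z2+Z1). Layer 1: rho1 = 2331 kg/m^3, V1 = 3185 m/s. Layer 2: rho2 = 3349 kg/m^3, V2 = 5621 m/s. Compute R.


Z1 = 2331 * 3185 = 7424235
Z2 = 3349 * 5621 = 18824729
R = (18824729 - 7424235) / (18824729 + 7424235) = 11400494 / 26248964 = 0.4343

0.4343


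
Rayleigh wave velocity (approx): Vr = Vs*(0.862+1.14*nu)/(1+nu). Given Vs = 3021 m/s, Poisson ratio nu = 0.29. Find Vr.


Numerator factor = 0.862 + 1.14*0.29 = 1.1926
Denominator = 1 + 0.29 = 1.29
Vr = 3021 * 1.1926 / 1.29 = 2792.9 m/s

2792.9


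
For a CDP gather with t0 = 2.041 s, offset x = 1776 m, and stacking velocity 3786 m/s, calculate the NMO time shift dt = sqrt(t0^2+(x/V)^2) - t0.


x/Vnmo = 1776/3786 = 0.469097
(x/Vnmo)^2 = 0.220052
t0^2 = 4.165681
sqrt(4.165681 + 0.220052) = 2.094214
dt = 2.094214 - 2.041 = 0.053214

0.053214


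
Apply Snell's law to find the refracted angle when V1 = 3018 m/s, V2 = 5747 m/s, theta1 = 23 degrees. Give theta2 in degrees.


sin(theta1) = sin(23 deg) = 0.390731
sin(theta2) = V2/V1 * sin(theta1) = 5747/3018 * 0.390731 = 0.744046
theta2 = arcsin(0.744046) = 48.0773 degrees

48.0773


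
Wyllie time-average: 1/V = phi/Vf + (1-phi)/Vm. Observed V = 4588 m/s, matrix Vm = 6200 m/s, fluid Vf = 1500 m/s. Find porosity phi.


1/V - 1/Vm = 1/4588 - 1/6200 = 5.667e-05
1/Vf - 1/Vm = 1/1500 - 1/6200 = 0.00050538
phi = 5.667e-05 / 0.00050538 = 0.1121

0.1121


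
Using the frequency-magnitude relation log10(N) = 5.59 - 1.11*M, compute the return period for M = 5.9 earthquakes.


log10(N) = 5.59 - 1.11*5.9 = -0.959
N = 10^-0.959 = 0.109901
T = 1/N = 1/0.109901 = 9.0991 years

9.0991


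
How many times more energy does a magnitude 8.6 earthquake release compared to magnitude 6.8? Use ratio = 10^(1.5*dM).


M2 - M1 = 8.6 - 6.8 = 1.8
1.5 * 1.8 = 2.7
ratio = 10^2.7 = 501.19

501.19


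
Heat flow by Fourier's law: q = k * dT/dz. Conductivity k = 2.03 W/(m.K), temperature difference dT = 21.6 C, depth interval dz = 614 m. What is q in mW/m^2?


q = k * dT / dz * 1000
= 2.03 * 21.6 / 614 * 1000
= 0.071414 * 1000
= 71.4137 mW/m^2

71.4137


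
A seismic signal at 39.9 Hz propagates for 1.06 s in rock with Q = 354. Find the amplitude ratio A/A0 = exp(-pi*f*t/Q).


pi*f*t/Q = pi*39.9*1.06/354 = 0.37534
A/A0 = exp(-0.37534) = 0.687055

0.687055


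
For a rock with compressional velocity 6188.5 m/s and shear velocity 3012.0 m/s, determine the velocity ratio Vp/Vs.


Vp/Vs = 6188.5 / 3012.0
= 2.0546

2.0546


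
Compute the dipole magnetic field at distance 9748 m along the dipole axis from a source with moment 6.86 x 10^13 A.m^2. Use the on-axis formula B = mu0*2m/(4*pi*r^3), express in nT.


m = 6.86 x 10^13 = 68600000000000 A.m^2
2m = 137200000000000 A.m^2
r^3 = 9748^3 = 926289116992
B = (4pi*10^-7) * 137200000000000 / (4*pi * 926289116992) * 1e9
= 172410604.829008 / 11640092340168.97 * 1e9
= 14811.7901 nT

14811.7901


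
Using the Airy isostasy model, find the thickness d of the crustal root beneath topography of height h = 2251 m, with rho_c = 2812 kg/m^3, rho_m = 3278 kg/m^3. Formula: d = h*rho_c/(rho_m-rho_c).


rho_m - rho_c = 3278 - 2812 = 466
d = 2251 * 2812 / 466
= 6329812 / 466
= 13583.29 m

13583.29


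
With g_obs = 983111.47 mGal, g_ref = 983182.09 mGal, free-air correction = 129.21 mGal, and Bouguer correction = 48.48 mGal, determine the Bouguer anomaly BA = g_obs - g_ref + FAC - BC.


BA = g_obs - g_ref + FAC - BC
= 983111.47 - 983182.09 + 129.21 - 48.48
= 10.11 mGal

10.11


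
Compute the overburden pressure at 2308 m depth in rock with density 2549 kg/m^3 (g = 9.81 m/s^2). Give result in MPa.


P = rho * g * z / 1e6
= 2549 * 9.81 * 2308 / 1e6
= 57713132.52 / 1e6
= 57.7131 MPa

57.7131


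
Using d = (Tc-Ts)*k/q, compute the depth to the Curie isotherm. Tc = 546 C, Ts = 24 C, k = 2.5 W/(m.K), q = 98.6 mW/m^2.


T_Curie - T_surf = 546 - 24 = 522 C
Convert q to W/m^2: 98.6 mW/m^2 = 0.0986 W/m^2
d = 522 * 2.5 / 0.0986 = 13235.29 m

13235.29


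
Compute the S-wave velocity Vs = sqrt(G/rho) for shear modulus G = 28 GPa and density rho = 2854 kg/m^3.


Convert G to Pa: G = 28e9 Pa
Compute G/rho = 28e9 / 2854 = 9810791.8711
Vs = sqrt(9810791.8711) = 3132.22 m/s

3132.22


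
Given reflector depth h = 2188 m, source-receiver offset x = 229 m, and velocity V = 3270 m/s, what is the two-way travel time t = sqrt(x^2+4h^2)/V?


x^2 + 4h^2 = 229^2 + 4*2188^2 = 52441 + 19149376 = 19201817
sqrt(19201817) = 4381.9878
t = 4381.9878 / 3270 = 1.3401 s

1.3401


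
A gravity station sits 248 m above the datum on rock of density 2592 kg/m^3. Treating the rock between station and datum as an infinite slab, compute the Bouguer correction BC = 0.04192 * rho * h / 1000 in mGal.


BC = 0.04192 * rho * h / 1000
= 0.04192 * 2592 * 248 / 1000
= 26.9468 mGal

26.9468


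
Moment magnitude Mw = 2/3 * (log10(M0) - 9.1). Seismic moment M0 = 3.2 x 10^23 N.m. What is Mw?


log10(M0) = log10(3.2 x 10^23) = 23.5051
Mw = 2/3 * (23.5051 - 9.1)
= 2/3 * 14.4051
= 9.6

9.6


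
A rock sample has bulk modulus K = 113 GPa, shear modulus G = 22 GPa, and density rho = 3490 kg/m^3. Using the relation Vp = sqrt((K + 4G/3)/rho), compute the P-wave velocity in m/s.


First compute the effective modulus:
K + 4G/3 = 113e9 + 4*22e9/3 = 142333333333.33 Pa
Then divide by density:
142333333333.33 / 3490 = 40783190.0669 Pa/(kg/m^3)
Take the square root:
Vp = sqrt(40783190.0669) = 6386.17 m/s

6386.17


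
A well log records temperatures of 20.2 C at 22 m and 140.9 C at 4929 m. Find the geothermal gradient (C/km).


dT = 140.9 - 20.2 = 120.7 C
dz = 4929 - 22 = 4907 m
gradient = dT/dz * 1000 = 120.7/4907 * 1000 = 24.5975 C/km

24.5975


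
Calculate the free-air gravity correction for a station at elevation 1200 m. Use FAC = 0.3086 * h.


FAC = 0.3086 * h
= 0.3086 * 1200
= 370.32 mGal

370.32


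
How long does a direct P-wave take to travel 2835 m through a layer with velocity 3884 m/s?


t = x / V
= 2835 / 3884
= 0.7299 s

0.7299


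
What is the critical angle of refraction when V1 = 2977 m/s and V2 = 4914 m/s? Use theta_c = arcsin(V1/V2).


V1/V2 = 2977/4914 = 0.60582
theta_c = arcsin(0.60582) = 37.2879 degrees

37.2879


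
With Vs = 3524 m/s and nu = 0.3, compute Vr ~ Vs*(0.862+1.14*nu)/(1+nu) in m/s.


Numerator factor = 0.862 + 1.14*0.3 = 1.204
Denominator = 1 + 0.3 = 1.3
Vr = 3524 * 1.204 / 1.3 = 3263.77 m/s

3263.77


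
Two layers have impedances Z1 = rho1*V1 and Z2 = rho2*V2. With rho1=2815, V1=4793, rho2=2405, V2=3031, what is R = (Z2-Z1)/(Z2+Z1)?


Z1 = 2815 * 4793 = 13492295
Z2 = 2405 * 3031 = 7289555
R = (7289555 - 13492295) / (7289555 + 13492295) = -6202740 / 20781850 = -0.2985

-0.2985


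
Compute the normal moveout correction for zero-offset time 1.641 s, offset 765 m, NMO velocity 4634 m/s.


x/Vnmo = 765/4634 = 0.165084
(x/Vnmo)^2 = 0.027253
t0^2 = 2.692881
sqrt(2.692881 + 0.027253) = 1.649283
dt = 1.649283 - 1.641 = 0.008283

0.008283


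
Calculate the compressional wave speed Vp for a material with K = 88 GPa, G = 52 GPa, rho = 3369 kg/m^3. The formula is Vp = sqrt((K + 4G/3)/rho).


First compute the effective modulus:
K + 4G/3 = 88e9 + 4*52e9/3 = 157333333333.33 Pa
Then divide by density:
157333333333.33 / 3369 = 46700306.7181 Pa/(kg/m^3)
Take the square root:
Vp = sqrt(46700306.7181) = 6833.76 m/s

6833.76


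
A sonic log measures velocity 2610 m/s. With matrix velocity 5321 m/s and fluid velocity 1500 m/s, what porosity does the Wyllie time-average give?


1/V - 1/Vm = 1/2610 - 1/5321 = 0.00019521
1/Vf - 1/Vm = 1/1500 - 1/5321 = 0.00047873
phi = 0.00019521 / 0.00047873 = 0.4078

0.4078


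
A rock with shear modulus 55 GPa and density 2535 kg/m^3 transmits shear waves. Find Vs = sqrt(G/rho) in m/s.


Convert G to Pa: G = 55e9 Pa
Compute G/rho = 55e9 / 2535 = 21696252.4655
Vs = sqrt(21696252.4655) = 4657.92 m/s

4657.92


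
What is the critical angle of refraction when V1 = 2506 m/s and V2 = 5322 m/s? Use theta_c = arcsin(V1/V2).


V1/V2 = 2506/5322 = 0.470876
theta_c = arcsin(0.470876) = 28.0911 degrees

28.0911


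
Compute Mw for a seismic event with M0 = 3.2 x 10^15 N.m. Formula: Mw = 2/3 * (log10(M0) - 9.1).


log10(M0) = log10(3.2 x 10^15) = 15.5051
Mw = 2/3 * (15.5051 - 9.1)
= 2/3 * 6.4051
= 4.27

4.27


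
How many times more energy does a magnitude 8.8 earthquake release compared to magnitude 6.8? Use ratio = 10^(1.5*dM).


M2 - M1 = 8.8 - 6.8 = 2.0
1.5 * 2.0 = 3.0
ratio = 10^3.0 = 1000.0

1000.0


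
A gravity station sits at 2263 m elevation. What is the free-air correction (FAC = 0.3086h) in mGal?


FAC = 0.3086 * h
= 0.3086 * 2263
= 698.3618 mGal

698.3618


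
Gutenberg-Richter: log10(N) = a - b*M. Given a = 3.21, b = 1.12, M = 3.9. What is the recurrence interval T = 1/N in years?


log10(N) = 3.21 - 1.12*3.9 = -1.158
N = 10^-1.158 = 0.069502
T = 1/N = 1/0.069502 = 14.388 years

14.388


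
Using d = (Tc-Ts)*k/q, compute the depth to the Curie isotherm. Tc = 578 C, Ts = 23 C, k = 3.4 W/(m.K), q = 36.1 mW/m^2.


T_Curie - T_surf = 578 - 23 = 555 C
Convert q to W/m^2: 36.1 mW/m^2 = 0.0361 W/m^2
d = 555 * 3.4 / 0.0361 = 52271.47 m

52271.47


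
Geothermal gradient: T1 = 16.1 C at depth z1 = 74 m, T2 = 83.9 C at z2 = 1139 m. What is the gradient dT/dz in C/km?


dT = 83.9 - 16.1 = 67.8 C
dz = 1139 - 74 = 1065 m
gradient = dT/dz * 1000 = 67.8/1065 * 1000 = 63.662 C/km

63.662


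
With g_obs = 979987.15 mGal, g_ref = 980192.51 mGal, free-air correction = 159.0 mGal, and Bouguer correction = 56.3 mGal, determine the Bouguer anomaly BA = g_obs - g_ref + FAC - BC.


BA = g_obs - g_ref + FAC - BC
= 979987.15 - 980192.51 + 159.0 - 56.3
= -102.66 mGal

-102.66


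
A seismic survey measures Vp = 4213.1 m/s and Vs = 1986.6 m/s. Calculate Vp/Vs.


Vp/Vs = 4213.1 / 1986.6
= 2.1208

2.1208


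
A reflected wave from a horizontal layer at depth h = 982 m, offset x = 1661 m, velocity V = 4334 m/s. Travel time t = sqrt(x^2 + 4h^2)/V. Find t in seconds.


x^2 + 4h^2 = 1661^2 + 4*982^2 = 2758921 + 3857296 = 6616217
sqrt(6616217) = 2572.2008
t = 2572.2008 / 4334 = 0.5935 s

0.5935


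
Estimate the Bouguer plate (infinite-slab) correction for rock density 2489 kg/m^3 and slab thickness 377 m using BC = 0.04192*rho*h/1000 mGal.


BC = 0.04192 * rho * h / 1000
= 0.04192 * 2489 * 377 / 1000
= 39.3358 mGal

39.3358


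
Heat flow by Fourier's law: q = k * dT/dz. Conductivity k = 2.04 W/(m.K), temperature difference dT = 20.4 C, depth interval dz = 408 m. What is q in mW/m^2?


q = k * dT / dz * 1000
= 2.04 * 20.4 / 408 * 1000
= 0.102 * 1000
= 102.0 mW/m^2

102.0


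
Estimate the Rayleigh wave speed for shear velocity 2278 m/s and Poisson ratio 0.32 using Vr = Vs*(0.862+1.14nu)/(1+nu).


Numerator factor = 0.862 + 1.14*0.32 = 1.2268
Denominator = 1 + 0.32 = 1.32
Vr = 2278 * 1.2268 / 1.32 = 2117.16 m/s

2117.16


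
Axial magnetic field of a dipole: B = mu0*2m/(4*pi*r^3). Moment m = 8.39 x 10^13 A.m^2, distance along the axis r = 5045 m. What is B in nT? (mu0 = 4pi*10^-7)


m = 8.39 x 10^13 = 83900000000000 A.m^2
2m = 167800000000000 A.m^2
r^3 = 5045^3 = 128405466125
B = (4pi*10^-7) * 167800000000000 / (4*pi * 128405466125) * 1e9
= 210863698.908947 / 1613590676236.29 * 1e9
= 130679.7951 nT

130679.7951


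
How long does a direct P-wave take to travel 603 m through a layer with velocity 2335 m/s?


t = x / V
= 603 / 2335
= 0.2582 s

0.2582


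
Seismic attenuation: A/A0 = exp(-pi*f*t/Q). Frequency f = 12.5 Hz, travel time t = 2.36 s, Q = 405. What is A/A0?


pi*f*t/Q = pi*12.5*2.36/405 = 0.228832
A/A0 = exp(-0.228832) = 0.795462

0.795462


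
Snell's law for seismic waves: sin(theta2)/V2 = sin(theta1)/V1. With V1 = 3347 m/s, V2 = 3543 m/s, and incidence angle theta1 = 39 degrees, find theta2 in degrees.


sin(theta1) = sin(39 deg) = 0.62932
sin(theta2) = V2/V1 * sin(theta1) = 3543/3347 * 0.62932 = 0.666173
theta2 = arcsin(0.666173) = 41.7724 degrees

41.7724
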